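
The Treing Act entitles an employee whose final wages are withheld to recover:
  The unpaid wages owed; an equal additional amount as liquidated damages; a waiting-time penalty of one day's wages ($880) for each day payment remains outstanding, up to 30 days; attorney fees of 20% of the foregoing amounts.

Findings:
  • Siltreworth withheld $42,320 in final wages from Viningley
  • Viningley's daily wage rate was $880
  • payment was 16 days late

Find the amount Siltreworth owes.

Total award: $118,464

Liquidated damages (equal amount): $42,320
Penalty days: min(16, 30) = 16
Waiting-time penalty: 16 × $880 = $14,080
Subtotal: $42,320 + $42,320 + $14,080 = $98,720
Attorney fees: 20% of $98,720 = $19,744
Total award: $98,720 + $19,744 = $118,464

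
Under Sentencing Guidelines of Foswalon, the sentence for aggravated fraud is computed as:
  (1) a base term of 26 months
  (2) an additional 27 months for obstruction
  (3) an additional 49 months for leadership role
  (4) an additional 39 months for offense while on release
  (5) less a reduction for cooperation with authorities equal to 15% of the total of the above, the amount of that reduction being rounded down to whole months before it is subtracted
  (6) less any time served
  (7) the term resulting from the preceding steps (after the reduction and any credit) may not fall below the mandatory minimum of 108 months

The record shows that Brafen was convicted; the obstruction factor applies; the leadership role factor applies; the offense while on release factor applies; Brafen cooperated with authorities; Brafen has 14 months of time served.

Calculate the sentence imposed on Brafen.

Obstruction enhancement: +27 months
Leadership role enhancement: +49 months
Offense while on release enhancement: +39 months
Adjusted term: 26 months + 27 months + 49 months + 39 months = 141 months
Cooperation with authorities reduction: 15% of 141 months = 21 months (rounded down)
After reduction: 141 − 21 = 120 months
Less time served: 120 months − 14 months = 106 months
Minimum 108 months: 106 months is below the minimum → 108 months

108 months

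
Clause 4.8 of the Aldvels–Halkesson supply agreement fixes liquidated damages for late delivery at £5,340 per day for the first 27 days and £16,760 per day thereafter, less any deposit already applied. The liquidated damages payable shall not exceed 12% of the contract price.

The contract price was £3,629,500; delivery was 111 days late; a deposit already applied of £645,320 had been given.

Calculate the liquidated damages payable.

£435,540

First 27 days: 27 × £5,340 = £144,180
Remaining days: (111 − 27) × £16,760 = £1,407,840
Accrued per-day damages: £144,180 + £1,407,840 = £1,552,020
Less deposit already applied: £1,552,020 − £645,320 = £906,700
Cap: 12% of £3,629,500 = £435,540
Cap at £435,540: £906,700 exceeds the cap → £435,540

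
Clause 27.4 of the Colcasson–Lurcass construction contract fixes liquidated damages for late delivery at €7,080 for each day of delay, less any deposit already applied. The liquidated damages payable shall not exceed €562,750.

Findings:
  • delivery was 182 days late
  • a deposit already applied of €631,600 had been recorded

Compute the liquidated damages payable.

Per-day damages: 182 × €7,080 = €1,288,560
Less deposit already applied: €1,288,560 − €631,600 = €656,960
Cap at €562,750: €656,960 exceeds the cap → €562,750

€562,750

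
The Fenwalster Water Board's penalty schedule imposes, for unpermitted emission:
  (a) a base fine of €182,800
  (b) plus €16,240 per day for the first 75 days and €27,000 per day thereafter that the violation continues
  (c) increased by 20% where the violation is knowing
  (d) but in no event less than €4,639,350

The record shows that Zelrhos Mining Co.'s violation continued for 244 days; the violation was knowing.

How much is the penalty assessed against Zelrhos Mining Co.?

First 75 days: 75 × €16,240 = €1,218,000
Remaining days: (244 − 75) × €27,000 = €4,563,000
Per-day component: €1,218,000 + €4,563,000 = €5,781,000
Base plus per-day: €182,800 + €5,781,000 = €5,963,800
Enhancement: 20% of €5,963,800 = €1,192,760
Enhanced fine: €5,963,800 + €1,192,760 = €7,156,560
Minimum €4,639,350: €7,156,560 meets the minimum, no increase.

€7,156,560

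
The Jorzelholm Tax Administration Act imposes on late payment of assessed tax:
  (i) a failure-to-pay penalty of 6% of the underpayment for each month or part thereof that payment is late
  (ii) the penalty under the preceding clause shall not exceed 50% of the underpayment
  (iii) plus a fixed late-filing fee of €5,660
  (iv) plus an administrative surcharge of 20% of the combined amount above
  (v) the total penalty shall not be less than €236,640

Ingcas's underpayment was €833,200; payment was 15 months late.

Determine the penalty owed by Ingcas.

€506,712

Accrued rate: 6% × 15 = 90%, capped at 50% → 50%
Failure-to-pay penalty: 50% of €833,200 = €416,600
Penalty before surcharge: €416,600 + €5,660 = €422,260
Administrative surcharge: 20% of €422,260 = €84,452
Total penalty: €422,260 + €84,452 = €506,712
Minimum €236,640: €506,712 meets the minimum, no increase.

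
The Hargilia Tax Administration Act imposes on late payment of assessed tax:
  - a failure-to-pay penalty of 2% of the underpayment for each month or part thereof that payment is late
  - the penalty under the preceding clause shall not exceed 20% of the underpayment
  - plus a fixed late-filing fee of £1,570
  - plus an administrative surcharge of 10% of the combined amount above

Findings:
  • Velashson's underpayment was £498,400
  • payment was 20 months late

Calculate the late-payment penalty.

£111,375

Accrued rate: 2% × 20 = 40%, capped at 20% → 20%
Failure-to-pay penalty: 20% of £498,400 = £99,680
Penalty before surcharge: £99,680 + £1,570 = £101,250
Administrative surcharge: 10% of £101,250 = £10,125
Total penalty: £101,250 + £10,125 = £111,375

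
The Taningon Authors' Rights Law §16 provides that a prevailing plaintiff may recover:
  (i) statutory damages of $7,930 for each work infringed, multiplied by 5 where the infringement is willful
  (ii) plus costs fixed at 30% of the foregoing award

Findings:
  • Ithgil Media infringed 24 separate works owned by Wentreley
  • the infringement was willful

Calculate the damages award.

$1,237,080

Statutory damages: 24 × $7,930 = $190,320
Multiplied by 5: 5 × $190,320 = $951,600
Costs: 30% of $951,600 = $285,480
Award plus costs: $951,600 + $285,480 = $1,237,080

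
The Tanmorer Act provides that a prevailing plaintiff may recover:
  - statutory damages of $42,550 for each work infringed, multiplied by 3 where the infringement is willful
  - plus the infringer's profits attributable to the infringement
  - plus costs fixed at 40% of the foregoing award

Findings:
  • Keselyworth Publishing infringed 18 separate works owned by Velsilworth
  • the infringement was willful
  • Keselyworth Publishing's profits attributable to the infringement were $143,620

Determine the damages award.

Statutory damages: 18 × $42,550 = $765,900
Trebled: 3 × $765,900 = $2,297,700
Combined award: $2,297,700 + $143,620 = $2,441,320
Costs: 40% of $2,441,320 = $976,528
Award plus costs: $2,441,320 + $976,528 = $3,417,848

$3,417,848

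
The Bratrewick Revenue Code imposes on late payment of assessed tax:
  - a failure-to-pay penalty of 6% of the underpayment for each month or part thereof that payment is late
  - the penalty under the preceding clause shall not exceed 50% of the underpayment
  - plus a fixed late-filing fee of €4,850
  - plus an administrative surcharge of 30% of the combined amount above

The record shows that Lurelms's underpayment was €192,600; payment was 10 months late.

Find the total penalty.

Accrued rate: 6% × 10 = 60%, capped at 50% → 50%
Failure-to-pay penalty: 50% of €192,600 = €96,300
Penalty before surcharge: €96,300 + €4,850 = €101,150
Administrative surcharge: 30% of €101,150 = €30,345
Total penalty: €101,150 + €30,345 = €131,495

€131,495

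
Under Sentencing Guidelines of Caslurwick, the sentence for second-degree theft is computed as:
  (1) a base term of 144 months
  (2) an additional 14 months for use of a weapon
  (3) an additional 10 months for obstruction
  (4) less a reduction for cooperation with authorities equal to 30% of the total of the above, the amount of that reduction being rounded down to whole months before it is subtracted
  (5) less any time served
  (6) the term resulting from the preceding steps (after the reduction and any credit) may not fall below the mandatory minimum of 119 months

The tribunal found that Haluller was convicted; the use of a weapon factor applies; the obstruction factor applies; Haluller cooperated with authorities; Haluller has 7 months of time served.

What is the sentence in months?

119 months

Use of a weapon enhancement: +14 months
Obstruction enhancement: +10 months
Adjusted term: 144 months + 14 months + 10 months = 168 months
Cooperation with authorities reduction: 30% of 168 months = 50 months (rounded down)
After reduction: 168 − 50 = 118 months
Less time served: 118 months − 7 months = 111 months
Minimum 119 months: 111 months is below the minimum → 119 months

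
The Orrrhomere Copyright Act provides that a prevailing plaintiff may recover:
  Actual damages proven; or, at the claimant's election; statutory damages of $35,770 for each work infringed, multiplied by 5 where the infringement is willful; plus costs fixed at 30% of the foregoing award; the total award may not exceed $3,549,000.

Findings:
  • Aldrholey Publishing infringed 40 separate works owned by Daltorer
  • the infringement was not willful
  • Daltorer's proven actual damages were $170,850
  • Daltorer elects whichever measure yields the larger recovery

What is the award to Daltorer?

Statutory damages: 40 × $35,770 = $1,430,800
Infringement not willful: no ×5 enhancement.
Greater of actual damages ($170,850) or statutory damages ($1,430,800): $1,430,800
Costs: 30% of $1,430,800 = $429,240
Award plus costs: $1,430,800 + $429,240 = $1,860,040
Cap at $3,549,000: $1,860,040 is within the cap, no reduction.

Award: $1,860,040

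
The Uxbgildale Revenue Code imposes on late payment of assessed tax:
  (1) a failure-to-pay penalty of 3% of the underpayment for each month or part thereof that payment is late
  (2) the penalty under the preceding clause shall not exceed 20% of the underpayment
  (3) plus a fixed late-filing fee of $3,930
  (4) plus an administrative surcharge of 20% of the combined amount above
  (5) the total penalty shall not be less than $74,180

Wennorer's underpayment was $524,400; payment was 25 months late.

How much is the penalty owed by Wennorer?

Accrued rate: 3% × 25 = 75%, capped at 20% → 20%
Failure-to-pay penalty: 20% of $524,400 = $104,880
Penalty before surcharge: $104,880 + $3,930 = $108,810
Administrative surcharge: 20% of $108,810 = $21,762
Total penalty: $108,810 + $21,762 = $130,572
Minimum $74,180: $130,572 meets the minimum, no increase.

Penalty: $130,572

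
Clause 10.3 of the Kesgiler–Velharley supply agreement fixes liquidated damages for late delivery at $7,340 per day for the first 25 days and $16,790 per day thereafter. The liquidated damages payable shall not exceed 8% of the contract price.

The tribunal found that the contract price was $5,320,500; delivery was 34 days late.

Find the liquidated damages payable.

Liquidated damages: $334,610

First 25 days: 25 × $7,340 = $183,500
Remaining days: (34 − 25) × $16,790 = $151,110
Accrued per-day damages: $183,500 + $151,110 = $334,610
Cap: 8% of $5,320,500 = $425,640
Cap at $425,640: $334,610 is within the cap, no reduction.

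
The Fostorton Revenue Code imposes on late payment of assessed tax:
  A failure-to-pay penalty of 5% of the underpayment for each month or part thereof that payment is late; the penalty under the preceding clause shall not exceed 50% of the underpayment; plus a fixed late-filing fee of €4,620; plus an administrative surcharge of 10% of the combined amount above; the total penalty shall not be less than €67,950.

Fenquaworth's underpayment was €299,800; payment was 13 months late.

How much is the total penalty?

Accrued rate: 5% × 13 = 65%, capped at 50% → 50%
Failure-to-pay penalty: 50% of €299,800 = €149,900
Penalty before surcharge: €149,900 + €4,620 = €154,520
Administrative surcharge: 10% of €154,520 = €15,452
Total penalty: €154,520 + €15,452 = €169,972
Minimum €67,950: €169,972 meets the minimum, no increase.

€169,972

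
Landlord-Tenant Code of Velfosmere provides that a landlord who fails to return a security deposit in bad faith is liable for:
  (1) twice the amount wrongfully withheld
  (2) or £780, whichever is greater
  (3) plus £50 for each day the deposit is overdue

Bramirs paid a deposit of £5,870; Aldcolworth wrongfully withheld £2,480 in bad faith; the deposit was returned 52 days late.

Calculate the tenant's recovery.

Doubled: 2 × £2,480 = £4,960
Minimum £780: £4,960 meets the minimum, no increase.
Late-return penalty: 52 × £50 = £2,600
Damages plus late penalty: £4,960 + £2,600 = £7,560

£7,560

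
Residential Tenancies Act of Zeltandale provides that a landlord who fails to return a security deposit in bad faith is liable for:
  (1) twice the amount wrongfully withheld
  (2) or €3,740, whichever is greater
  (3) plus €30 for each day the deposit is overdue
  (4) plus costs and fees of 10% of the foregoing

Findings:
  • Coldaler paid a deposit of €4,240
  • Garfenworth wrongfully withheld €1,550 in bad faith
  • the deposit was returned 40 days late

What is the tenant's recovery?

Doubled: 2 × €1,550 = €3,100
Minimum €3,740: €3,100 is below the minimum → €3,740
Late-return penalty: 40 × €30 = €1,200
Damages plus late penalty: €3,740 + €1,200 = €4,940
Costs and fees: 10% of €4,940 = €494
Total recovery: €4,940 + €494 = €5,434

€5,434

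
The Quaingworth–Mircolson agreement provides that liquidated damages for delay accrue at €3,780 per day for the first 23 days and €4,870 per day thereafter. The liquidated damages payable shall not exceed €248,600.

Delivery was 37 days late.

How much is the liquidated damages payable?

First 23 days: 23 × €3,780 = €86,940
Remaining days: (37 − 23) × €4,870 = €68,180
Accrued per-day damages: €86,940 + €68,180 = €155,120
Cap at €248,600: €155,120 is within the cap, no reduction.

€155,120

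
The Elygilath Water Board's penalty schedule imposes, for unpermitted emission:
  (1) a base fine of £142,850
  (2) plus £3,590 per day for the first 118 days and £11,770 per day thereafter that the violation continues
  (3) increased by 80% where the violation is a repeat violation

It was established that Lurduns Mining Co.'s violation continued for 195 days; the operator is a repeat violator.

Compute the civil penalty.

£2,650,968

First 118 days: 118 × £3,590 = £423,620
Remaining days: (195 − 118) × £11,770 = £906,290
Per-day component: £423,620 + £906,290 = £1,329,910
Base plus per-day: £142,850 + £1,329,910 = £1,472,760
Enhancement: 80% of £1,472,760 = £1,178,208
Enhanced fine: £1,472,760 + £1,178,208 = £2,650,968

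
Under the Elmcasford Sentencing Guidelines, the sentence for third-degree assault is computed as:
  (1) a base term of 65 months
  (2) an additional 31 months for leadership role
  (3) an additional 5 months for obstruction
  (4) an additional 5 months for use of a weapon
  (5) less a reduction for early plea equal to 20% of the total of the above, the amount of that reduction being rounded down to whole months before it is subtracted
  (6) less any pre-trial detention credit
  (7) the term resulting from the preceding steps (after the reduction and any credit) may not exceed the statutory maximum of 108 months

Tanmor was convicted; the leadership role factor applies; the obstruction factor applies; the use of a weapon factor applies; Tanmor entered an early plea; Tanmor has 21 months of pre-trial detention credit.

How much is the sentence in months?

Leadership role enhancement: +31 months
Obstruction enhancement: +5 months
Use of a weapon enhancement: +5 months
Adjusted term: 65 months + 31 months + 5 months + 5 months = 106 months
Early plea reduction: 20% of 106 months = 21 months (rounded down)
After reduction: 106 − 21 = 85 months
Less pre-trial detention credit: 85 months − 21 months = 64 months
Cap at 108 months: 64 months is within the cap, no reduction.

64 months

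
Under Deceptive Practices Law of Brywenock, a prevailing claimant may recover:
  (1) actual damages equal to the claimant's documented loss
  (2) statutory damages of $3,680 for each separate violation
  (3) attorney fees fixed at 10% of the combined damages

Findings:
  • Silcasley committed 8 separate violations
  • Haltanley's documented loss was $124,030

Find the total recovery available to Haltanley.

$168,817

Statutory damages: 8 × $3,680 = $29,440
Combined damages: $124,030 + $29,440 = $153,470
Attorney fees: 10% of $153,470 = $15,347
Total recovery: $153,470 + $15,347 = $168,817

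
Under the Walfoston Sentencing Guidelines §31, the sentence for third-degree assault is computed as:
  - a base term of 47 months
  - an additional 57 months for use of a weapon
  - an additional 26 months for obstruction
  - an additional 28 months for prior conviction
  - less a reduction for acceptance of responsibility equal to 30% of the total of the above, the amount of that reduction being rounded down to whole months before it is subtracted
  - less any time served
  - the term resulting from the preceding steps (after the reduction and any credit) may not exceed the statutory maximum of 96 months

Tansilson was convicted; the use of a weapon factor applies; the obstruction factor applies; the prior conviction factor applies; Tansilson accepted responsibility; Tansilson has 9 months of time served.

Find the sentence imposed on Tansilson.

Use of a weapon enhancement: +57 months
Obstruction enhancement: +26 months
Prior conviction enhancement: +28 months
Adjusted term: 47 months + 57 months + 26 months + 28 months = 158 months
Acceptance of responsibility reduction: 30% of 158 months = 47 months (rounded down)
After reduction: 158 − 47 = 111 months
Less time served: 111 months − 9 months = 102 months
Cap at 96 months: 102 months exceeds the cap → 96 months

96 months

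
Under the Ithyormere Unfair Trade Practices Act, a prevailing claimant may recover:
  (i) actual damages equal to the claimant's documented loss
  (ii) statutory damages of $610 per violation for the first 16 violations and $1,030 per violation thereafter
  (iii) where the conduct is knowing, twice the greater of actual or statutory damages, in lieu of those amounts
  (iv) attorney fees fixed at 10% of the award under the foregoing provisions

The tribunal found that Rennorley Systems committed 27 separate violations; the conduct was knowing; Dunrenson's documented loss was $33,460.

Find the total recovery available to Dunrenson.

$73,612

First 16 violations: 16 × $610 = $9,760
Remaining violations: (27 − 16) × $1,030 = $11,330
Statutory damages: $9,760 + $11,330 = $21,090
Greater of actual damages ($33,460) or statutory damages ($21,090): $33,460
Doubled: 2 × $33,460 = $66,920
Attorney fees: 10% of $66,920 = $6,692
Total recovery: $66,920 + $6,692 = $73,612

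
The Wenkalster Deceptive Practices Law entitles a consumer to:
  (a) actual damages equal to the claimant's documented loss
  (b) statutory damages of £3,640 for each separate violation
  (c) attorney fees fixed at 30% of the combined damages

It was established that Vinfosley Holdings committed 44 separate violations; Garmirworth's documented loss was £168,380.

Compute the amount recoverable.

Statutory damages: 44 × £3,640 = £160,160
Combined damages: £168,380 + £160,160 = £328,540
Attorney fees: 30% of £328,540 = £98,562
Total recovery: £328,540 + £98,562 = £427,102

£427,102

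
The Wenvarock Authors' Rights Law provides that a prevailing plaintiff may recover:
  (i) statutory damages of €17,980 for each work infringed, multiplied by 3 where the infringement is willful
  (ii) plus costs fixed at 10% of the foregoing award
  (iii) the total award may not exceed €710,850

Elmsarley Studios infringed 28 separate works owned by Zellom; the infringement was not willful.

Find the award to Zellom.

€553,784

Statutory damages: 28 × €17,980 = €503,440
Infringement not willful: no ×3 enhancement.
Costs: 10% of €503,440 = €50,344
Award plus costs: €503,440 + €50,344 = €553,784
Cap at €710,850: €553,784 is within the cap, no reduction.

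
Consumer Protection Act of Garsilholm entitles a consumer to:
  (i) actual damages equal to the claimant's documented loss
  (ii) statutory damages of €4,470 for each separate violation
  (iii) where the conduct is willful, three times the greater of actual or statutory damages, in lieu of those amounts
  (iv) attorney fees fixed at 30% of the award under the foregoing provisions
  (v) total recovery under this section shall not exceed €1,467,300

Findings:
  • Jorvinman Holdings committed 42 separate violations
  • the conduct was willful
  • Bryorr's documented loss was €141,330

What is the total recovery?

€732,186

Statutory damages: 42 × €4,470 = €187,740
Greater of actual damages (€141,330) or statutory damages (€187,740): €187,740
Trebled: 3 × €187,740 = €563,220
Attorney fees: 30% of €563,220 = €168,966
Total before cap: €563,220 + €168,966 = €732,186
Cap at €1,467,300: €732,186 is within the cap, no reduction.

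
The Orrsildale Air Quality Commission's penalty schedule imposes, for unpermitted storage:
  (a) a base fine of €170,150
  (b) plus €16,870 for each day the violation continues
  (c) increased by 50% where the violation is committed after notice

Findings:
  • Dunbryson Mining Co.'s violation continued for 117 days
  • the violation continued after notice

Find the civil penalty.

€3,215,910

Per-day component: 117 × €16,870 = €1,973,790
Base plus per-day: €170,150 + €1,973,790 = €2,143,940
Enhancement: 50% of €2,143,940 = €1,071,970
Enhanced fine: €2,143,940 + €1,071,970 = €3,215,910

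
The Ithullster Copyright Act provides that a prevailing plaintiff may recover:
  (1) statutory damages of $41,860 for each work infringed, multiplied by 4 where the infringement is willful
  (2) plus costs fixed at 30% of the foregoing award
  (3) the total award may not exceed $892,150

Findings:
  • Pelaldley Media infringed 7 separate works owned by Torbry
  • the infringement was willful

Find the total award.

$892,150

Statutory damages: 7 × $41,860 = $293,020
Multiplied by 4: 4 × $293,020 = $1,172,080
Costs: 30% of $1,172,080 = $351,624
Award plus costs: $1,172,080 + $351,624 = $1,523,704
Cap at $892,150: $1,523,704 exceeds the cap → $892,150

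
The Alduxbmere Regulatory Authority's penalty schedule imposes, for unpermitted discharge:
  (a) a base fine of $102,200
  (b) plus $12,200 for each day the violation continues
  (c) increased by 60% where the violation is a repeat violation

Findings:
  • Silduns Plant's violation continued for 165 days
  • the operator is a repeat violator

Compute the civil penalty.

Per-day component: 165 × $12,200 = $2,013,000
Base plus per-day: $102,200 + $2,013,000 = $2,115,200
Enhancement: 60% of $2,115,200 = $1,269,120
Enhanced fine: $2,115,200 + $1,269,120 = $3,384,320

$3,384,320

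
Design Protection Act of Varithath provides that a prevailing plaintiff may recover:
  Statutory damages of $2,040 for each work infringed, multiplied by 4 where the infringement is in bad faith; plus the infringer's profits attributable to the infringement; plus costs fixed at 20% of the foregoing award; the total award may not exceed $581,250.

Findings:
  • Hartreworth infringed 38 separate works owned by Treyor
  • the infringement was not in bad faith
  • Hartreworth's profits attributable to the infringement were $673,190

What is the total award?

Statutory damages: 38 × $2,040 = $77,520
Infringement not in bad faith: no ×4 enhancement.
Combined award: $77,520 + $673,190 = $750,710
Costs: 20% of $750,710 = $150,142
Award plus costs: $750,710 + $150,142 = $900,852
Cap at $581,250: $900,852 exceeds the cap → $581,250

$581,250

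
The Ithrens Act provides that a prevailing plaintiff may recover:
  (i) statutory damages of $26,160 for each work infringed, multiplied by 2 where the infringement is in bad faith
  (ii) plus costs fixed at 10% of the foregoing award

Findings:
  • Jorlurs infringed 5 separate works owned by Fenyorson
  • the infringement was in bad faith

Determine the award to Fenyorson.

Statutory damages: 5 × $26,160 = $130,800
Doubled: 2 × $130,800 = $261,600
Costs: 10% of $261,600 = $26,160
Award plus costs: $261,600 + $26,160 = $287,760

$287,760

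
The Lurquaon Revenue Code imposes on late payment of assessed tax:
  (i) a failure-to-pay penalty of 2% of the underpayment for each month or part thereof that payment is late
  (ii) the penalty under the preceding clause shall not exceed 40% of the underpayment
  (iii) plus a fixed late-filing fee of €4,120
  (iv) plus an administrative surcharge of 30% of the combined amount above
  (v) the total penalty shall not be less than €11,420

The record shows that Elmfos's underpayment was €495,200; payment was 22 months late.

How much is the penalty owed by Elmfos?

Accrued rate: 2% × 22 = 44%, capped at 40% → 40%
Failure-to-pay penalty: 40% of €495,200 = €198,080
Penalty before surcharge: €198,080 + €4,120 = €202,200
Administrative surcharge: 30% of €202,200 = €60,660
Total penalty: €202,200 + €60,660 = €262,860
Minimum €11,420: €262,860 meets the minimum, no increase.

Penalty: €262,860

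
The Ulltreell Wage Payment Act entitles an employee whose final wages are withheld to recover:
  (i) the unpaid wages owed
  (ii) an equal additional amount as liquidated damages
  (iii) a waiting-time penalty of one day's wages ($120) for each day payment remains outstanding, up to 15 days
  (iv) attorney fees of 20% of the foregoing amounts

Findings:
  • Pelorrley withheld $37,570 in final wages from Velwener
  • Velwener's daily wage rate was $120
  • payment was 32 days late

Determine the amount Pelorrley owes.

Liquidated damages (equal amount): $37,570
Penalty days: min(32, 15) = 15
Waiting-time penalty: 15 × $120 = $1,800
Subtotal: $37,570 + $37,570 + $1,800 = $76,940
Attorney fees: 20% of $76,940 = $15,388
Total award: $76,940 + $15,388 = $92,328

$92,328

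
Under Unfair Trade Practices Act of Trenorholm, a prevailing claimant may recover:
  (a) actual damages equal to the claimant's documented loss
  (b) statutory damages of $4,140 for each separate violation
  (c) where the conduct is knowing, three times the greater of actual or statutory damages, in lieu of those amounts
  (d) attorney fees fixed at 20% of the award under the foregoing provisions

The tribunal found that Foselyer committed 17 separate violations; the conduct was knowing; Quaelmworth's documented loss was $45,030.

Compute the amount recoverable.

$253,368

Statutory damages: 17 × $4,140 = $70,380
Greater of actual damages ($45,030) or statutory damages ($70,380): $70,380
Trebled: 3 × $70,380 = $211,140
Attorney fees: 20% of $211,140 = $42,228
Total recovery: $211,140 + $42,228 = $253,368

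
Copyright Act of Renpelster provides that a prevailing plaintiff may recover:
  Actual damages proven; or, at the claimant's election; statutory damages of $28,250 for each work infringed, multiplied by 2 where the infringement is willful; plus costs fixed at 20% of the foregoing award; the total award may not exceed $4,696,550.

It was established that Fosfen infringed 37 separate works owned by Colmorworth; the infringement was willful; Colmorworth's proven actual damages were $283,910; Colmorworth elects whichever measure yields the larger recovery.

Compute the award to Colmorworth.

$2,508,600

Statutory damages: 37 × $28,250 = $1,045,250
Doubled: 2 × $1,045,250 = $2,090,500
Greater of actual damages ($283,910) or enhanced statutory damages ($2,090,500): $2,090,500
Costs: 20% of $2,090,500 = $418,100
Award plus costs: $2,090,500 + $418,100 = $2,508,600
Cap at $4,696,550: $2,508,600 is within the cap, no reduction.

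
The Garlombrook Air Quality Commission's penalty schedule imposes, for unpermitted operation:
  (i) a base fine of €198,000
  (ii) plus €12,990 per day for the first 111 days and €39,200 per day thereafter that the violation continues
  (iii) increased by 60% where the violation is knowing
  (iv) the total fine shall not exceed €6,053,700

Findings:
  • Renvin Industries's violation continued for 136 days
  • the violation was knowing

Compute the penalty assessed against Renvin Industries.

First 111 days: 111 × €12,990 = €1,441,890
Remaining days: (136 − 111) × €39,200 = €980,000
Per-day component: €1,441,890 + €980,000 = €2,421,890
Base plus per-day: €198,000 + €2,421,890 = €2,619,890
Enhancement: 60% of €2,619,890 = €1,571,934
Enhanced fine: €2,619,890 + €1,571,934 = €4,191,824
Cap at €6,053,700: €4,191,824 is within the cap, no reduction.

€4,191,824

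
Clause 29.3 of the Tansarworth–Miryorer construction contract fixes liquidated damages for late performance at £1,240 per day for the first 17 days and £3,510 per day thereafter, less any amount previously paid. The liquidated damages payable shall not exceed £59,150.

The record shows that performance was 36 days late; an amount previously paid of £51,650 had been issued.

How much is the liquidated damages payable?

First 17 days: 17 × £1,240 = £21,080
Remaining days: (36 − 17) × £3,510 = £66,690
Accrued per-day damages: £21,080 + £66,690 = £87,770
Less amount previously paid: £87,770 − £51,650 = £36,120
Cap at £59,150: £36,120 is within the cap, no reduction.

£36,120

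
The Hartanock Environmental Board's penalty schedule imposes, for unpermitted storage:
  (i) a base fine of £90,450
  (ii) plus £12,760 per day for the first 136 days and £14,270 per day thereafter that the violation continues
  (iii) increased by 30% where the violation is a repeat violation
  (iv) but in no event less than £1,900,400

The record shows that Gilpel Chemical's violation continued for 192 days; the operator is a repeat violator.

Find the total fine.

First 136 days: 136 × £12,760 = £1,735,360
Remaining days: (192 − 136) × £14,270 = £799,120
Per-day component: £1,735,360 + £799,120 = £2,534,480
Base plus per-day: £90,450 + £2,534,480 = £2,624,930
Enhancement: 30% of £2,624,930 = £787,479
Enhanced fine: £2,624,930 + £787,479 = £3,412,409
Minimum £1,900,400: £3,412,409 meets the minimum, no increase.

£3,412,409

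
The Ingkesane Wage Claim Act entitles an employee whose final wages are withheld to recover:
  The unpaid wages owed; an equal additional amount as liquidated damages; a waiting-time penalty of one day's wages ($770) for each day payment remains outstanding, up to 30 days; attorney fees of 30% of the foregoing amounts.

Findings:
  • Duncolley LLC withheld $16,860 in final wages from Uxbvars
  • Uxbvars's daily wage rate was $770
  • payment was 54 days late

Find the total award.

Liquidated damages (equal amount): $16,860
Penalty days: min(54, 30) = 30
Waiting-time penalty: 30 × $770 = $23,100
Subtotal: $16,860 + $16,860 + $23,100 = $56,820
Attorney fees: 30% of $56,820 = $17,046
Total award: $56,820 + $17,046 = $73,866

Total award: $73,866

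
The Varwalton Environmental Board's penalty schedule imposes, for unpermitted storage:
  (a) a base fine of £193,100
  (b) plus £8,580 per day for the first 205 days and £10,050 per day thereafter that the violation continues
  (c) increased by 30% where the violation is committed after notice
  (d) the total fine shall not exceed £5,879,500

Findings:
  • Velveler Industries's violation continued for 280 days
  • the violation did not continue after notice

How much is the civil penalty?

First 205 days: 205 × £8,580 = £1,758,900
Remaining days: (280 − 205) × £10,050 = £753,750
Per-day component: £1,758,900 + £753,750 = £2,512,650
Base plus per-day: £193,100 + £2,512,650 = £2,705,750
The violation did not continue after notice: no 30% increase.
Cap at £5,879,500: £2,705,750 is within the cap, no reduction.

Civil penalty: £2,705,750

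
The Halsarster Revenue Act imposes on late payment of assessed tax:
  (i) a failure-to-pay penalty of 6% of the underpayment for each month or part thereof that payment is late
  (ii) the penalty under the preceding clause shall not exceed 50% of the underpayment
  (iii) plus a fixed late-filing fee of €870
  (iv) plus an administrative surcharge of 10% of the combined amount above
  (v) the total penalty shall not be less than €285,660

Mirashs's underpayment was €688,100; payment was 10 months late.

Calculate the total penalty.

€379,412

Accrued rate: 6% × 10 = 60%, capped at 50% → 50%
Failure-to-pay penalty: 50% of €688,100 = €344,050
Penalty before surcharge: €344,050 + €870 = €344,920
Administrative surcharge: 10% of €344,920 = €34,492
Total penalty: €344,920 + €34,492 = €379,412
Minimum €285,660: €379,412 meets the minimum, no increase.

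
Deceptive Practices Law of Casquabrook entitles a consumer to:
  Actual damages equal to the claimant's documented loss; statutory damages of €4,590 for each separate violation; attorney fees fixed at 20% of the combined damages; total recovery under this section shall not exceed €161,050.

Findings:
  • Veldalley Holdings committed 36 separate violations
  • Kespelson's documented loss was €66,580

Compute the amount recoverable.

€161,050

Statutory damages: 36 × €4,590 = €165,240
Combined damages: €66,580 + €165,240 = €231,820
Attorney fees: 20% of €231,820 = €46,364
Total before cap: €231,820 + €46,364 = €278,184
Cap at €161,050: €278,184 exceeds the cap → €161,050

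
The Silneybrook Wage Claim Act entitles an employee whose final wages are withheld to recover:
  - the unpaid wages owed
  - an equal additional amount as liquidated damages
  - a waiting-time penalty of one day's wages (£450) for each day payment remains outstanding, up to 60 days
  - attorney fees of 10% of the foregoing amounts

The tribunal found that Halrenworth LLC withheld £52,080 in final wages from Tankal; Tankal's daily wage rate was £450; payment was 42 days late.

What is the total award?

Total award: £135,366

Liquidated damages (equal amount): £52,080
Penalty days: min(42, 60) = 42
Waiting-time penalty: 42 × £450 = £18,900
Subtotal: £52,080 + £52,080 + £18,900 = £123,060
Attorney fees: 10% of £123,060 = £12,306
Total award: £123,060 + £12,306 = £135,366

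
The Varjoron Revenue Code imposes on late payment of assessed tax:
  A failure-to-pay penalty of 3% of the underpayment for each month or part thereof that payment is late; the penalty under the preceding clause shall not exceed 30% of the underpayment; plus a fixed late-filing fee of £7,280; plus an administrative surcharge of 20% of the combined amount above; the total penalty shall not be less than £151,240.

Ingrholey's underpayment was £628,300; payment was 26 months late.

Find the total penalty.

Accrued rate: 3% × 26 = 78%, capped at 30% → 30%
Failure-to-pay penalty: 30% of £628,300 = £188,490
Penalty before surcharge: £188,490 + £7,280 = £195,770
Administrative surcharge: 20% of £195,770 = £39,154
Total penalty: £195,770 + £39,154 = £234,924
Minimum £151,240: £234,924 meets the minimum, no increase.

£234,924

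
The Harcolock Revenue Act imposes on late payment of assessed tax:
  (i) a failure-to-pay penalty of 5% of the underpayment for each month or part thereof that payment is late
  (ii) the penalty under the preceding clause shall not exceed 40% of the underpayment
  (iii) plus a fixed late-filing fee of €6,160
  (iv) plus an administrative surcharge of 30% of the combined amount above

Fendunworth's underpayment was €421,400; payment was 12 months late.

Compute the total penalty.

€227,136

Accrued rate: 5% × 12 = 60%, capped at 40% → 40%
Failure-to-pay penalty: 40% of €421,400 = €168,560
Penalty before surcharge: €168,560 + €6,160 = €174,720
Administrative surcharge: 30% of €174,720 = €52,416
Total penalty: €174,720 + €52,416 = €227,136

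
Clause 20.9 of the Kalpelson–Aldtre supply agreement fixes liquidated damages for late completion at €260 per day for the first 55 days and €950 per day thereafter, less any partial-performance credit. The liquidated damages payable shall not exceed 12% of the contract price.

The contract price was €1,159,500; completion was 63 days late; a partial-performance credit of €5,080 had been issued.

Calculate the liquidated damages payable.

First 55 days: 55 × €260 = €14,300
Remaining days: (63 − 55) × €950 = €7,600
Accrued per-day damages: €14,300 + €7,600 = €21,900
Less partial-performance credit: €21,900 − €5,080 = €16,820
Cap: 12% of €1,159,500 = €139,140
Cap at €139,140: €16,820 is within the cap, no reduction.

€16,820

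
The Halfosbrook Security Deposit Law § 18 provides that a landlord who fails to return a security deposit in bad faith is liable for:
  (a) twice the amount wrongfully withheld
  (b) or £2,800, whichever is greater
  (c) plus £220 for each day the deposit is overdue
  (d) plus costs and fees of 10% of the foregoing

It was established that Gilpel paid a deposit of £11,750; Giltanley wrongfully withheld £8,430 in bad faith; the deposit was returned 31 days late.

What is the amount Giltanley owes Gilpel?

Recovery: £26,048

Doubled: 2 × £8,430 = £16,860
Minimum £2,800: £16,860 meets the minimum, no increase.
Late-return penalty: 31 × £220 = £6,820
Damages plus late penalty: £16,860 + £6,820 = £23,680
Costs and fees: 10% of £23,680 = £2,368
Total recovery: £23,680 + £2,368 = £26,048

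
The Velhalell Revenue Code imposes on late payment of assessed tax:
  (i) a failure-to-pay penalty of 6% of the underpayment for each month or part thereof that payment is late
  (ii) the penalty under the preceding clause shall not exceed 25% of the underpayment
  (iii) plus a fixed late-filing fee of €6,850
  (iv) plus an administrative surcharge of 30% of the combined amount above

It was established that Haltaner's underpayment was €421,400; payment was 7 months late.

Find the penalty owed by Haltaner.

Accrued rate: 6% × 7 = 42%, capped at 25% → 25%
Failure-to-pay penalty: 25% of €421,400 = €105,350
Penalty before surcharge: €105,350 + €6,850 = €112,200
Administrative surcharge: 30% of €112,200 = €33,660
Total penalty: €112,200 + €33,660 = €145,860

€145,860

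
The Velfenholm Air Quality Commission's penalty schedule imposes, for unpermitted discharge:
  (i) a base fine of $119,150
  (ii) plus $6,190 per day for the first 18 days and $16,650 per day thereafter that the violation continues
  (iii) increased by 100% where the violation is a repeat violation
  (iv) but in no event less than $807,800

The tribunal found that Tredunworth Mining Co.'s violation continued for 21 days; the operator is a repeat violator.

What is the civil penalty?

$807,800

First 18 days: 18 × $6,190 = $111,420
Remaining days: (21 − 18) × $16,650 = $49,950
Per-day component: $111,420 + $49,950 = $161,370
Base plus per-day: $119,150 + $161,370 = $280,520
Enhancement: 100% of $280,520 = $280,520
Enhanced fine: $280,520 + $280,520 = $561,040
Minimum $807,800: $561,040 is below the minimum → $807,800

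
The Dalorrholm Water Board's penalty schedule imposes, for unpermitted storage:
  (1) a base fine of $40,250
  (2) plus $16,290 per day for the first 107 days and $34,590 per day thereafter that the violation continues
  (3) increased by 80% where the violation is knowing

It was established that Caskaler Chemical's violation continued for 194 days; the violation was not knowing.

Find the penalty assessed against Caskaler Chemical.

First 107 days: 107 × $16,290 = $1,743,030
Remaining days: (194 − 107) × $34,590 = $3,009,330
Per-day component: $1,743,030 + $3,009,330 = $4,752,360
Base plus per-day: $40,250 + $4,752,360 = $4,792,610
The violation was not knowing: no 80% increase.

$4,792,610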